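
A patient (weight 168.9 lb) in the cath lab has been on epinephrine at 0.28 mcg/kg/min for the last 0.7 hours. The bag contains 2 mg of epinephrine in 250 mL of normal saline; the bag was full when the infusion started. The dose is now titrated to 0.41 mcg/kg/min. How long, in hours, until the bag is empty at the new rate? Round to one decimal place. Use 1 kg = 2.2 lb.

0.6 hours

Initial rate:
Weight = 168.9 lb ÷ 2.2 lb/kg = 76.77273 kg
Dose = 0.28 mcg/kg/min × 76.77273 kg = 21.49636 mcg/min
21.49636 mcg/min × 60 min/hr = 1289.782 mcg/hr
Concentration = 2 mg ÷ 250 mL = 0.008 mg/mL = 8 mcg/mL
Rate = 1289.782 mcg/hr ÷ 8 mcg/mL = 161.2227 mL/hr
Volume infused so far = 161.2227 mL/hr × 0.7 hr = 112.8559 mL
Volume remaining = 250 − 112.8559 = 137.1441 mL
New rate:
Dose = 0.41 mcg/kg/min × 76.77273 kg = 31.47682 mcg/min
31.47682 mcg/min × 60 min/hr = 1888.609 mcg/hr
Rate = 1888.609 mcg/hr ÷ 8 mcg/mL = 236.0761 mL/hr
Time remaining = 137.1441 mL ÷ 236.0761 mL/hr = 0.5809316 hr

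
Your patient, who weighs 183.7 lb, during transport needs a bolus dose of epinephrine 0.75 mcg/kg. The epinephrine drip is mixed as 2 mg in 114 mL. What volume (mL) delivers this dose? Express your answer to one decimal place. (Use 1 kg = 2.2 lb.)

3.6 mL

Weight = 183.7 lb ÷ 2.2 lb/kg = 83.5 kg
Dose = 0.75 mcg/kg × 83.5 kg = 62.625 mcg
Concentration = 2 mg ÷ 114 mL = 0.01754386 mg/mL = 17.54386 mcg/mL
Volume = 62.625 mcg ÷ 17.54386 mcg/mL = 3.569625 mL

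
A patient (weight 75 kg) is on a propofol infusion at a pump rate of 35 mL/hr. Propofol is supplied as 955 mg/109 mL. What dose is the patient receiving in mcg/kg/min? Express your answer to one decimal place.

Concentration = 955 mg ÷ 109 mL = 8.761468 mg/mL = 8761.468 mcg/mL
Drug rate = 35 mL/hr × 8761.468 mcg/mL = 306651.4 mcg/hr
306651.4 mcg/hr ÷ 60 min/hr = 5110.856 mcg/min
5110.856 mcg/min ÷ 75 kg = 68.14475 mcg/kg/min

68.1 mcg/kg/min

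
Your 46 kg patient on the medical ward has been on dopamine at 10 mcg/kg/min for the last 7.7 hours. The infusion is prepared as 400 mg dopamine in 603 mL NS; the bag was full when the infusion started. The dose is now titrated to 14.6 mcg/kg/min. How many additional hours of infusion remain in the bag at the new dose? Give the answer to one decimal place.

4.7 hours

Initial rate:
Dose = 10 mcg/kg/min × 46 kg = 460 mcg/min
460 mcg/min × 60 min/hr = 27600 mcg/hr
Concentration = 400 mg ÷ 603 mL = 0.6633499 mg/mL = 663.3499 mcg/mL
Rate = 27600 mcg/hr ÷ 663.3499 mcg/mL = 41.607 mL/hr
Volume infused so far = 41.607 mL/hr × 7.7 hr = 320.3739 mL
Volume remaining = 603 − 320.3739 = 282.6261 mL
New rate:
Dose = 14.6 mcg/kg/min × 46 kg = 671.6 mcg/min
671.6 mcg/min × 60 min/hr = 40296 mcg/hr
Rate = 40296 mcg/hr ÷ 663.3499 mcg/mL = 60.74622 mL/hr
Time remaining = 282.6261 mL ÷ 60.74622 mL/hr = 4.652571 hr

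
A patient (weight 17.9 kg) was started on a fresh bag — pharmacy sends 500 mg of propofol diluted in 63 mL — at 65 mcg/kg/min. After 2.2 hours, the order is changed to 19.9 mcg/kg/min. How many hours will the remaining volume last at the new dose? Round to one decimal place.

Initial rate:
Dose = 65 mcg/kg/min × 17.9 kg = 1163.5 mcg/min
1163.5 mcg/min × 60 min/hr = 69810 mcg/hr
Concentration = 500 mg ÷ 63 mL = 7.936508 mg/mL = 7936.508 mcg/mL
Rate = 69810 mcg/hr ÷ 7936.508 mcg/mL = 8.79606 mL/hr
Volume infused so far = 8.79606 mL/hr × 2.2 hr = 19.35133 mL
Volume remaining = 63 − 19.35133 = 43.64867 mL
New rate:
Dose = 19.9 mcg/kg/min × 17.9 kg = 356.21 mcg/min
356.21 mcg/min × 60 min/hr = 21372.6 mcg/hr
Rate = 21372.6 mcg/hr ÷ 7936.508 mcg/mL = 2.692948 mL/hr
Time remaining = 43.64867 mL ÷ 2.692948 mL/hr = 16.20851 hr

16.2 hours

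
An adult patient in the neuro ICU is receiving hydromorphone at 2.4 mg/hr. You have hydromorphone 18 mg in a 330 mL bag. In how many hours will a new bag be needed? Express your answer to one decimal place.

Concentration = 18 mg ÷ 330 mL = 0.05454545 mg/mL
Rate = 2.4 mg/hr ÷ 0.05454545 mg/mL = 44 mL/hr
Duration = 330 mL ÷ 44 mL/hr = 7.5 hr

7.5 hours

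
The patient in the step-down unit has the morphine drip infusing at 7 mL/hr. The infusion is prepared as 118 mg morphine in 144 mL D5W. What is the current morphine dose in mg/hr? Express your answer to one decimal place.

Concentration = 118 mg ÷ 144 mL = 0.8194444 mg/mL
Drug rate = 7 mL/hr × 0.8194444 mg/mL = 5.736111 mg/hr

5.7 mg/hr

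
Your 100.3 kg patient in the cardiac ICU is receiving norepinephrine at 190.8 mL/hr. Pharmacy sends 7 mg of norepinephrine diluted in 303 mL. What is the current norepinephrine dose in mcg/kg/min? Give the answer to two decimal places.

Concentration = 7 mg ÷ 303 mL = 0.02310231 mg/mL = 23.10231 mcg/mL
Drug rate = 190.8 mL/hr × 23.10231 mcg/mL = 4407.921 mcg/hr
4407.921 mcg/hr ÷ 60 min/hr = 73.46535 mcg/min
73.46535 mcg/min ÷ 100.3 kg = 0.7324561 mcg/kg/min

0.73 mcg/kg/min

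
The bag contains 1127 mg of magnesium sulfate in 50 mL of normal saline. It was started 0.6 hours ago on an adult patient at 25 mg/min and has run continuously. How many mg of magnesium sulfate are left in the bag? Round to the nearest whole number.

227 mg

25 mg/min × 60 min/hr = 1500 mg/hr
Concentration = 1127 mg ÷ 50 mL = 22.54 mg/mL
Rate = 1500 mg/hr ÷ 22.54 mg/mL = 66.54836 mL/hr
Volume infused = 66.54836 mL/hr × 0.6 hr = 39.92902 mL
Volume remaining = 50 − 39.92902 = 10.07098 mL
Drug remaining = 10.07098 mL × 22.54 mg/mL = 227 mg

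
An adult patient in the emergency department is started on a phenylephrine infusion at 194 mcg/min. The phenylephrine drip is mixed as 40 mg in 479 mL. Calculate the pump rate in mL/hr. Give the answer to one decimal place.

194 mcg/min × 60 min/hr = 11640 mcg/hr
Concentration = 40 mg ÷ 479 mL = 0.08350731 mg/mL = 83.50731 mcg/mL
Rate = 11640 mcg/hr ÷ 83.50731 mcg/mL = 139.389 mL/hr

139.4 mL/hr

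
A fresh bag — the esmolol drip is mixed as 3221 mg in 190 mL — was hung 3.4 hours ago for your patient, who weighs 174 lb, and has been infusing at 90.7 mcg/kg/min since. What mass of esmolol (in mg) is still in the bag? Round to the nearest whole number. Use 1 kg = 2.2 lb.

Weight = 174 lb ÷ 2.2 lb/kg = 79.09091 kg
Dose = 90.7 mcg/kg/min × 79.09091 kg = 7173.545 mcg/min
7173.545 mcg/min × 60 min/hr = 430412.7 mcg/hr
Concentration = 3221 mg ÷ 190 mL = 16.95263 mg/mL = 16952.63 mcg/mL
Rate = 430412.7 mcg/hr ÷ 16952.63 mcg/mL = 25.38914 mL/hr
Volume infused = 25.38914 mL/hr × 3.4 hr = 86.32307 mL
Volume remaining = 190 − 86.32307 = 103.6769 mL
Drug remaining = 103.6769 mL × 16952.63 mcg/mL = 1757597 mcg = 1757.597 mg

1758 mg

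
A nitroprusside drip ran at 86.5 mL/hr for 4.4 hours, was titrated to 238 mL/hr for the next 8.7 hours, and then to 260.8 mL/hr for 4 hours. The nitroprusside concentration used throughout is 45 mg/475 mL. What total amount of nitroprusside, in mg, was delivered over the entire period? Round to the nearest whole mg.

331 mg

Concentration = 45 mg ÷ 475 mL = 0.09473684 mg/mL
Stage 1: 86.5 mL/hr × 4.4 hr = 380.6 mL → 380.6 mL × 0.09473684 mg/mL = 36.05684 mg
Stage 2: 238 mL/hr × 8.7 hr = 2070.6 mL → 2070.6 mL × 0.09473684 mg/mL = 196.1621 mg
Stage 3: 260.8 mL/hr × 4 hr = 1043.2 mL → 1043.2 mL × 0.09473684 mg/mL = 98.82947 mg
Total = 36.05684 + 196.1621 + 98.82947 = 331.0484 mg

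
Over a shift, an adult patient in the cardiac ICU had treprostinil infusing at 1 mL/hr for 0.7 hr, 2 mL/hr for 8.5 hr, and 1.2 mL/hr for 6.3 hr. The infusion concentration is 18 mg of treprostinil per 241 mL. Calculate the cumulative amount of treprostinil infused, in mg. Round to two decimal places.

Concentration = 18 mg ÷ 241 mL = 0.0746888 mg/mL
Stage 1: 1 mL/hr × 0.7 hr = 0.7 mL → 0.7 mL × 0.0746888 mg/mL = 0.05228216 mg
Stage 2: 2 mL/hr × 8.5 hr = 17 mL → 17 mL × 0.0746888 mg/mL = 1.26971 mg
Stage 3: 1.2 mL/hr × 6.3 hr = 7.56 mL → 7.56 mL × 0.0746888 mg/mL = 0.5646473 mg
Total = 0.05228216 + 1.26971 + 0.5646473 = 1.886639 mg

1.89 mg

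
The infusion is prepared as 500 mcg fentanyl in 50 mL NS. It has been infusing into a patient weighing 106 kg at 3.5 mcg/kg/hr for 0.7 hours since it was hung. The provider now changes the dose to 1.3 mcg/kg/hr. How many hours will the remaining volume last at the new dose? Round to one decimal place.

1.7 hours

Initial rate:
Dose = 3.5 mcg/kg/hr × 106 kg = 371 mcg/hr
Concentration = 500 mcg ÷ 50 mL = 10 mcg/mL
Rate = 371 mcg/hr ÷ 10 mcg/mL = 37.1 mL/hr
Volume infused so far = 37.1 mL/hr × 0.7 hr = 25.97 mL
Volume remaining = 50 − 25.97 = 24.03 mL
New rate:
Dose = 1.3 mcg/kg/hr × 106 kg = 137.8 mcg/hr
Rate = 137.8 mcg/hr ÷ 10 mcg/mL = 13.78 mL/hr
Time remaining = 24.03 mL ÷ 13.78 mL/hr = 1.743832 hr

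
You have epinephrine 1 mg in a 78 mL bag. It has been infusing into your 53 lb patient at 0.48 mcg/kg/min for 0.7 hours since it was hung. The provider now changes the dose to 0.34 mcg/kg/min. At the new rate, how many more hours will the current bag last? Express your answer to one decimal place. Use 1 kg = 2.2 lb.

Initial rate:
Weight = 53 lb ÷ 2.2 lb/kg = 24.09091 kg
Dose = 0.48 mcg/kg/min × 24.09091 kg = 11.56364 mcg/min
11.56364 mcg/min × 60 min/hr = 693.8182 mcg/hr
Concentration = 1 mg ÷ 78 mL = 0.01282051 mg/mL = 12.82051 mcg/mL
Rate = 693.8182 mcg/hr ÷ 12.82051 mcg/mL = 54.11782 mL/hr
Volume infused so far = 54.11782 mL/hr × 0.7 hr = 37.88247 mL
Volume remaining = 78 − 37.88247 = 40.11753 mL
New rate:
Dose = 0.34 mcg/kg/min × 24.09091 kg = 8.190909 mcg/min
8.190909 mcg/min × 60 min/hr = 491.4545 mcg/hr
Rate = 491.4545 mcg/hr ÷ 12.82051 mcg/mL = 38.33345 mL/hr
Time remaining = 40.11753 mL ÷ 38.33345 mL/hr = 1.046541 hr

1.0 hours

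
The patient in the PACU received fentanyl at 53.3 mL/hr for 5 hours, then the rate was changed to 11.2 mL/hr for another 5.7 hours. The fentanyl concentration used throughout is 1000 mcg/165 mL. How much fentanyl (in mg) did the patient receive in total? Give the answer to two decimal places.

2.00 mg

Concentration = 1000 mcg ÷ 165 mL = 6.060606 mcg/mL
Stage 1: 53.3 mL/hr × 5 hr = 266.5 mL → 266.5 mL × 6.060606 mcg/mL = 1615.152 mcg
Stage 2: 11.2 mL/hr × 5.7 hr = 63.84 mL → 63.84 mL × 6.060606 mcg/mL = 386.9091 mcg
Total = 1615.152 + 386.9091 = 2002.061 mcg = 2.002061 mg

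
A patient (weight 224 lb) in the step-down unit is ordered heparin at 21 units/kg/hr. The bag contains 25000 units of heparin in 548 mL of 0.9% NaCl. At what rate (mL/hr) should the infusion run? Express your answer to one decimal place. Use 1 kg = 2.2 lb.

46.9 mL/hr

Weight = 224 lb ÷ 2.2 lb/kg = 101.8182 kg
Dose = 21 units/kg/hr × 101.8182 kg = 2138.182 units/hr
Concentration = 25000 units ÷ 548 mL = 45.62044 units/mL
Rate = 2138.182 units/hr ÷ 45.62044 units/mL = 46.86895 mL/hr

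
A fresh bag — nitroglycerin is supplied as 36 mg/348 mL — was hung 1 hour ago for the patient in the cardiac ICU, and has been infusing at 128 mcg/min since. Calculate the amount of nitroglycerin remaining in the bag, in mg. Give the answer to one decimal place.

128 mcg/min × 60 min/hr = 7680 mcg/hr
Concentration = 36 mg ÷ 348 mL = 0.1034483 mg/mL = 103.4483 mcg/mL
Rate = 7680 mcg/hr ÷ 103.4483 mcg/mL = 74.24 mL/hr
Volume infused = 74.24 mL/hr × 1 hr = 74.24 mL
Volume remaining = 348 − 74.24 = 273.76 mL
Drug remaining = 273.76 mL × 103.4483 mcg/mL = 28320 mcg = 28.32 mg

28.3 mg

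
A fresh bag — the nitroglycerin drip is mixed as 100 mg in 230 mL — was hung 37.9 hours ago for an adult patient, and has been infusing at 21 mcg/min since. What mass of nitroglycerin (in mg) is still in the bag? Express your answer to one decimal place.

52.2 mg

21 mcg/min × 60 min/hr = 1260 mcg/hr
Concentration = 100 mg ÷ 230 mL = 0.4347826 mg/mL = 434.7826 mcg/mL
Rate = 1260 mcg/hr ÷ 434.7826 mcg/mL = 2.898 mL/hr
Volume infused = 2.898 mL/hr × 37.9 hr = 109.8342 mL
Volume remaining = 230 − 109.8342 = 120.1658 mL
Drug remaining = 120.1658 mL × 434.7826 mcg/mL = 52246 mcg = 52.246 mg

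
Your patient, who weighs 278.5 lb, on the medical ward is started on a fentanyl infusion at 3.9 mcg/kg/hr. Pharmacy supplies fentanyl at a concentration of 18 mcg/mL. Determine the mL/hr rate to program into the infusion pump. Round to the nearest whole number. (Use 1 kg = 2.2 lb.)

27 mL/hr

Weight = 278.5 lb ÷ 2.2 lb/kg = 126.5909 kg
Dose = 3.9 mcg/kg/hr × 126.5909 kg = 493.7045 mcg/hr
Rate = 493.7045 mcg/hr ÷ 18 mcg/mL = 27.42803 mL/hr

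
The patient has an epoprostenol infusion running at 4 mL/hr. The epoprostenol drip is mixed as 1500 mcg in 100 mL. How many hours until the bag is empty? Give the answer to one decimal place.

25.0 hours

Duration = 100 mL ÷ 4 mL/hr = 25 hr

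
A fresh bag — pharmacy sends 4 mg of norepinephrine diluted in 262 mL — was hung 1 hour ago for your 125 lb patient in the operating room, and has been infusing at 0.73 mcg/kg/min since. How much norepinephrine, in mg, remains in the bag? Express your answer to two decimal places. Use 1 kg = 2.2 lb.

Weight = 125 lb ÷ 2.2 lb/kg = 56.81818 kg
Dose = 0.73 mcg/kg/min × 56.81818 kg = 41.47727 mcg/min
41.47727 mcg/min × 60 min/hr = 2488.636 mcg/hr
Concentration = 4 mg ÷ 262 mL = 0.01526718 mg/mL = 15.26718 mcg/mL
Rate = 2488.636 mcg/hr ÷ 15.26718 mcg/mL = 163.0057 mL/hr
Volume infused = 163.0057 mL/hr × 1 hr = 163.0057 mL
Volume remaining = 262 − 163.0057 = 98.99432 mL
Drug remaining = 98.99432 mL × 15.26718 mcg/mL = 1511.364 mcg = 1.511364 mg

1.51 mg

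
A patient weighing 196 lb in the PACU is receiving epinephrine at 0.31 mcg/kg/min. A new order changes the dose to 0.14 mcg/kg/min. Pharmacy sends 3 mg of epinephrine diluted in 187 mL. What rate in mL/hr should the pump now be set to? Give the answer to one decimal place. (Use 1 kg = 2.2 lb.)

Weight = 196 lb ÷ 2.2 lb/kg = 89.09091 kg
Dose = 0.14 mcg/kg/min × 89.09091 kg = 12.47273 mcg/min
12.47273 mcg/min × 60 min/hr = 748.3636 mcg/hr
Concentration = 3 mg ÷ 187 mL = 0.01604278 mg/mL = 16.04278 mcg/mL
Rate = 748.3636 mcg/hr ÷ 16.04278 mcg/mL = 46.648 mL/hr

46.6 mL/hr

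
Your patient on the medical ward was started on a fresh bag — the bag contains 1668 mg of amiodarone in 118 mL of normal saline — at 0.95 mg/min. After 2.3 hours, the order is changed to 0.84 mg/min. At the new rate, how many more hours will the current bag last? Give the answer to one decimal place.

30.5 hours

Initial rate:
0.95 mg/min × 60 min/hr = 57 mg/hr
Concentration = 1668 mg ÷ 118 mL = 14.13559 mg/mL
Rate = 57 mg/hr ÷ 14.13559 mg/mL = 4.032374 mL/hr
Volume infused so far = 4.032374 mL/hr × 2.3 hr = 9.27446 mL
Volume remaining = 118 − 9.27446 = 108.7255 mL
New rate:
0.84 mg/min × 60 min/hr = 50.4 mg/hr
Rate = 50.4 mg/hr ÷ 14.13559 mg/mL = 3.565468 mL/hr
Time remaining = 108.7255 mL ÷ 3.565468 mL/hr = 30.49405 hr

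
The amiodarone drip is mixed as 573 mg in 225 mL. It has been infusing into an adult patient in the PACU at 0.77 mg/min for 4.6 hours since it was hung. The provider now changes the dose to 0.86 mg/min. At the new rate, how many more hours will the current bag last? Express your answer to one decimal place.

Initial rate:
0.77 mg/min × 60 min/hr = 46.2 mg/hr
Concentration = 573 mg ÷ 225 mL = 2.546667 mg/mL
Rate = 46.2 mg/hr ÷ 2.546667 mg/mL = 18.14136 mL/hr
Volume infused so far = 18.14136 mL/hr × 4.6 hr = 83.45026 mL
Volume remaining = 225 − 83.45026 = 141.5497 mL
New rate:
0.86 mg/min × 60 min/hr = 51.6 mg/hr
Rate = 51.6 mg/hr ÷ 2.546667 mg/mL = 20.26178 mL/hr
Time remaining = 141.5497 mL ÷ 20.26178 mL/hr = 6.986047 hr

7.0 hours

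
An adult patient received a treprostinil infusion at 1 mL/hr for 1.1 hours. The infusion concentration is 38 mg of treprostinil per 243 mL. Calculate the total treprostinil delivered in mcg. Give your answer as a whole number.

172 mcg

Concentration = 38 mg ÷ 243 mL = 0.1563786 mg/mL = 156378.6 ng/mL
Drug rate = 1 mL/hr × 156378.6 ng/mL = 156378.6 ng/hr
Total = 156378.6 ng/hr × 1.1 hr = 172016.5 ng = 172.0165 mcg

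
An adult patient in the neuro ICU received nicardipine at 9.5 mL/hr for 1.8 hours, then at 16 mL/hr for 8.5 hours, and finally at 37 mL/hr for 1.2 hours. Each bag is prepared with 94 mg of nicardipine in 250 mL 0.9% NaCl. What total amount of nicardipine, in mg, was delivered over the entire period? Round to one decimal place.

74.3 mg

Concentration = 94 mg ÷ 250 mL = 0.376 mg/mL
Stage 1: 9.5 mL/hr × 1.8 hr = 17.1 mL → 17.1 mL × 0.376 mg/mL = 6.4296 mg
Stage 2: 16 mL/hr × 8.5 hr = 136 mL → 136 mL × 0.376 mg/mL = 51.136 mg
Stage 3: 37 mL/hr × 1.2 hr = 44.4 mL → 44.4 mL × 0.376 mg/mL = 16.6944 mg
Total = 6.4296 + 51.136 + 16.6944 = 74.26 mg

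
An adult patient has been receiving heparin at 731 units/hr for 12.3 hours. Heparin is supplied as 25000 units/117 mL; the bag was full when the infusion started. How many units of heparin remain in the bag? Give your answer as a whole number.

16009 units

Concentration = 25000 units ÷ 117 mL = 213.6752 units/mL
Rate = 731 units/hr ÷ 213.6752 units/mL = 3.42108 mL/hr
Volume infused = 3.42108 mL/hr × 12.3 hr = 42.07928 mL
Volume remaining = 117 − 42.07928 = 74.92072 mL
Drug remaining = 74.92072 mL × 213.6752 units/mL = 16008.7 units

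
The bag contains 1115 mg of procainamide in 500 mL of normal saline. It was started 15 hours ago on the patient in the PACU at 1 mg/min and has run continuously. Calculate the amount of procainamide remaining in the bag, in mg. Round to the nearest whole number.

1 mg/min × 60 min/hr = 60 mg/hr
Concentration = 1115 mg ÷ 500 mL = 2.23 mg/mL
Rate = 60 mg/hr ÷ 2.23 mg/mL = 26.90583 mL/hr
Volume infused = 26.90583 mL/hr × 15 hr = 403.5874 mL
Volume remaining = 500 − 403.5874 = 96.41256 mL
Drug remaining = 96.41256 mL × 2.23 mg/mL = 215 mg

215 mg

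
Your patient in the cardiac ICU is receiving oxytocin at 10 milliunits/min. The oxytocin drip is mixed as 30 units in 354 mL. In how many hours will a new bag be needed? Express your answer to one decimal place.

10 milliunits/min × 60 min/hr = 600 milliunits/hr
Concentration = 30 units ÷ 354 mL = 0.08474576 units/mL = 84.74576 milliunits/mL
Rate = 600 milliunits/hr ÷ 84.74576 milliunits/mL = 7.08 mL/hr
Duration = 354 mL ÷ 7.08 mL/hr = 50 hr

50.0 hours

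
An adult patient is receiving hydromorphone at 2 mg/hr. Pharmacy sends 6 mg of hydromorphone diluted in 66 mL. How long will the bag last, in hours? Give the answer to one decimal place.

3.0 hours

Concentration = 6 mg ÷ 66 mL = 0.09090909 mg/mL
Rate = 2 mg/hr ÷ 0.09090909 mg/mL = 22 mL/hr
Duration = 66 mL ÷ 22 mL/hr = 3 hr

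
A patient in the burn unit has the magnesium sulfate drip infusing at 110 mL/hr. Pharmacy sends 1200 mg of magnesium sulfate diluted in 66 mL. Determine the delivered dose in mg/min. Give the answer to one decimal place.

33.3 mg/min

Concentration = 1200 mg ÷ 66 mL = 18.18182 mg/mL
Drug rate = 110 mL/hr × 18.18182 mg/mL = 2000 mg/hr
2000 mg/hr ÷ 60 min/hr = 33.33333 mg/min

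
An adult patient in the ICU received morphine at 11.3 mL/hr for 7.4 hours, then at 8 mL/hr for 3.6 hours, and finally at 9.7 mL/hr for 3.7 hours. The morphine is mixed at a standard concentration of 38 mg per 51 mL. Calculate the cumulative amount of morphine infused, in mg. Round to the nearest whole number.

Concentration = 38 mg ÷ 51 mL = 0.745098 mg/mL
Stage 1: 11.3 mL/hr × 7.4 hr = 83.62 mL → 83.62 mL × 0.745098 mg/mL = 62.3051 mg
Stage 2: 8 mL/hr × 3.6 hr = 28.8 mL → 28.8 mL × 0.745098 mg/mL = 21.45882 mg
Stage 3: 9.7 mL/hr × 3.7 hr = 35.89 mL → 35.89 mL × 0.745098 mg/mL = 26.74157 mg
Total = 62.3051 + 21.45882 + 26.74157 = 110.5055 mg

111 mg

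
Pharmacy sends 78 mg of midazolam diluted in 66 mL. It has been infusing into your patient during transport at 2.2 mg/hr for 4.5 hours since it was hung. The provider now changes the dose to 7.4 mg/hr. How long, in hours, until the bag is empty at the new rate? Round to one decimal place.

9.2 hours

Initial rate:
Concentration = 78 mg ÷ 66 mL = 1.181818 mg/mL
Rate = 2.2 mg/hr ÷ 1.181818 mg/mL = 1.861538 mL/hr
Volume infused so far = 1.861538 mL/hr × 4.5 hr = 8.376923 mL
Volume remaining = 66 − 8.376923 = 57.62308 mL
New rate:
Rate = 7.4 mg/hr ÷ 1.181818 mg/mL = 6.261538 mL/hr
Time remaining = 57.62308 mL ÷ 6.261538 mL/hr = 9.202703 hr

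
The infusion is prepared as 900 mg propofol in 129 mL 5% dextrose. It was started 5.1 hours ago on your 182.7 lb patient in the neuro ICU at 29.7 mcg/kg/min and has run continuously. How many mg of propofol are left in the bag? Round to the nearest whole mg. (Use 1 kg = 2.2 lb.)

Weight = 182.7 lb ÷ 2.2 lb/kg = 83.04545 kg
Dose = 29.7 mcg/kg/min × 83.04545 kg = 2466.45 mcg/min
2466.45 mcg/min × 60 min/hr = 147987 mcg/hr
Concentration = 900 mg ÷ 129 mL = 6.976744 mg/mL = 6976.744 mcg/mL
Rate = 147987 mcg/hr ÷ 6976.744 mcg/mL = 21.21147 mL/hr
Volume infused = 21.21147 mL/hr × 5.1 hr = 108.1785 mL
Volume remaining = 129 − 108.1785 = 20.8215 mL
Drug remaining = 20.8215 mL × 6976.744 mcg/mL = 145266.3 mcg = 145.2663 mg

145 mg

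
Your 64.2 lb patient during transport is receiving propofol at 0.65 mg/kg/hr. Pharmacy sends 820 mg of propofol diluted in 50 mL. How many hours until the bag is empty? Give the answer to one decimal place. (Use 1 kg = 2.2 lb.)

43.2 hours

Weight = 64.2 lb ÷ 2.2 lb/kg = 29.18182 kg
Dose = 0.65 mg/kg/hr × 29.18182 kg = 18.96818 mg/hr
Concentration = 820 mg ÷ 50 mL = 16.4 mg/mL
Rate = 18.96818 mg/hr ÷ 16.4 mg/mL = 1.156596 mL/hr
Duration = 50 mL ÷ 1.156596 mL/hr = 43.23029 hr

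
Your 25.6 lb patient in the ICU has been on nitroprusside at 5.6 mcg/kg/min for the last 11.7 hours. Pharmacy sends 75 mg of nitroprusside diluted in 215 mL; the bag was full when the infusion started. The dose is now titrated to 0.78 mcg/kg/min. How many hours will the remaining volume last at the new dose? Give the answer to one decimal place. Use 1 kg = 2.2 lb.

53.7 hours

Initial rate:
Weight = 25.6 lb ÷ 2.2 lb/kg = 11.63636 kg
Dose = 5.6 mcg/kg/min × 11.63636 kg = 65.16364 mcg/min
65.16364 mcg/min × 60 min/hr = 3909.818 mcg/hr
Concentration = 75 mg ÷ 215 mL = 0.3488372 mg/mL = 348.8372 mcg/mL
Rate = 3909.818 mcg/hr ÷ 348.8372 mcg/mL = 11.20815 mL/hr
Volume infused so far = 11.20815 mL/hr × 11.7 hr = 131.1353 mL
Volume remaining = 215 − 131.1353 = 83.8647 mL
New rate:
Dose = 0.78 mcg/kg/min × 11.63636 kg = 9.076364 mcg/min
9.076364 mcg/min × 60 min/hr = 544.5818 mcg/hr
Rate = 544.5818 mcg/hr ÷ 348.8372 mcg/mL = 1.561135 mL/hr
Time remaining = 83.8647 mL ÷ 1.561135 mL/hr = 53.72035 hr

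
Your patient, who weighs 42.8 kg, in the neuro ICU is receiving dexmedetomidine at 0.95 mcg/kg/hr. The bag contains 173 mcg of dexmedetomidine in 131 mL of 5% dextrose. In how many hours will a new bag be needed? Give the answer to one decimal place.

4.3 hours

Dose = 0.95 mcg/kg/hr × 42.8 kg = 40.66 mcg/hr
Concentration = 173 mcg ÷ 131 mL = 1.320611 mcg/mL
Rate = 40.66 mcg/hr ÷ 1.320611 mcg/mL = 30.78879 mL/hr
Duration = 131 mL ÷ 30.78879 mL/hr = 4.254796 hr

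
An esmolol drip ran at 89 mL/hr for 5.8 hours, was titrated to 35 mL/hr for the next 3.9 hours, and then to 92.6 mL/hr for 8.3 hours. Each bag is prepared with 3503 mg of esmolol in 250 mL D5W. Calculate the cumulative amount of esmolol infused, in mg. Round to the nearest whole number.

19915 mg

Concentration = 3503 mg ÷ 250 mL = 14.012 mg/mL
Stage 1: 89 mL/hr × 5.8 hr = 516.2 mL → 516.2 mL × 14.012 mg/mL = 7232.994 mg
Stage 2: 35 mL/hr × 3.9 hr = 136.5 mL → 136.5 mL × 14.012 mg/mL = 1912.638 mg
Stage 3: 92.6 mL/hr × 8.3 hr = 768.58 mL → 768.58 mL × 14.012 mg/mL = 10769.34 mg
Total = 7232.994 + 1912.638 + 10769.34 = 19914.98 mg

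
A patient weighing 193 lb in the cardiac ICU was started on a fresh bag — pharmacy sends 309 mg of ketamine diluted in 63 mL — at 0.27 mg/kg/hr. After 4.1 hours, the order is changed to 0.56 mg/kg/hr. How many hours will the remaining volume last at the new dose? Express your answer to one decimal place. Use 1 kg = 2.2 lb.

Initial rate:
Weight = 193 lb ÷ 2.2 lb/kg = 87.72727 kg
Dose = 0.27 mg/kg/hr × 87.72727 kg = 23.68636 mg/hr
Concentration = 309 mg ÷ 63 mL = 4.904762 mg/mL
Rate = 23.68636 mg/hr ÷ 4.904762 mg/mL = 4.829259 mL/hr
Volume infused so far = 4.829259 mL/hr × 4.1 hr = 19.79996 mL
Volume remaining = 63 − 19.79996 = 43.20004 mL
New rate:
Dose = 0.56 mg/kg/hr × 87.72727 kg = 49.12727 mg/hr
Rate = 49.12727 mg/hr ÷ 4.904762 mg/mL = 10.01624 mL/hr
Time remaining = 43.20004 mL ÷ 10.01624 mL/hr = 4.313 hr

4.3 hours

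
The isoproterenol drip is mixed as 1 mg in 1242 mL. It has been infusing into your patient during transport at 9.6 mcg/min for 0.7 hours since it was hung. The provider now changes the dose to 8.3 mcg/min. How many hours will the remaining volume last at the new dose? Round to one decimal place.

Initial rate:
9.6 mcg/min × 60 min/hr = 576 mcg/hr
Concentration = 1 mg ÷ 1242 mL = 0.000805153 mg/mL = 0.805153 mcg/mL
Rate = 576 mcg/hr ÷ 0.805153 mcg/mL = 715.392 mL/hr
Volume infused so far = 715.392 mL/hr × 0.7 hr = 500.7744 mL
Volume remaining = 1242 − 500.7744 = 741.2256 mL
New rate:
8.3 mcg/min × 60 min/hr = 498 mcg/hr
Rate = 498 mcg/hr ÷ 0.805153 mcg/mL = 618.516 mL/hr
Time remaining = 741.2256 mL ÷ 618.516 mL/hr = 1.198394 hr

1.2 hours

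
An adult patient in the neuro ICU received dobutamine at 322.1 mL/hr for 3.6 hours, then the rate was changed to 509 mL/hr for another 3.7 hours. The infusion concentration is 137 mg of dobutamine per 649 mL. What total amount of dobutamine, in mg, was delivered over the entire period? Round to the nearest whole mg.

Concentration = 137 mg ÷ 649 mL = 0.211094 mg/mL
Stage 1: 322.1 mL/hr × 3.6 hr = 1159.56 mL → 1159.56 mL × 0.211094 mg/mL = 244.7761 mg
Stage 2: 509 mL/hr × 3.7 hr = 1883.3 mL → 1883.3 mL × 0.211094 mg/mL = 397.5533 mg
Total = 244.7761 + 397.5533 = 642.3295 mg

642 mg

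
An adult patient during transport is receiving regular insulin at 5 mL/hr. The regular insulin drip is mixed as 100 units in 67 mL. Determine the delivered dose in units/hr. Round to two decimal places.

7.46 units/hr

Concentration = 100 units ÷ 67 mL = 1.492537 units/mL
Drug rate = 5 mL/hr × 1.492537 units/mL = 7.462687 units/hr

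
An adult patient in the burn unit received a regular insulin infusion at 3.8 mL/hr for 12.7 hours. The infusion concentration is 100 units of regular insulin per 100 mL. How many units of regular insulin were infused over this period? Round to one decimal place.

Concentration = 100 units ÷ 100 mL = 1 units/mL
Drug rate = 3.8 mL/hr × 1 units/mL = 3.8 units/hr
Total = 3.8 units/hr × 12.7 hr = 48.26 units

48.3 units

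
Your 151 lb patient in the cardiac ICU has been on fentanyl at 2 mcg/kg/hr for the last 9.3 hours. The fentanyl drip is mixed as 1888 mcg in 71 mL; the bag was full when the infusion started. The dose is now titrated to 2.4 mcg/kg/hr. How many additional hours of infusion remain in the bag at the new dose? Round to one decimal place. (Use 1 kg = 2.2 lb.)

Initial rate:
Weight = 151 lb ÷ 2.2 lb/kg = 68.63636 kg
Dose = 2 mcg/kg/hr × 68.63636 kg = 137.2727 mcg/hr
Concentration = 1888 mcg ÷ 71 mL = 26.59155 mcg/mL
Rate = 137.2727 mcg/hr ÷ 26.59155 mcg/mL = 5.162269 mL/hr
Volume infused so far = 5.162269 mL/hr × 9.3 hr = 48.0091 mL
Volume remaining = 71 − 48.0091 = 22.9909 mL
New rate:
Dose = 2.4 mcg/kg/hr × 68.63636 kg = 164.7273 mcg/hr
Rate = 164.7273 mcg/hr ÷ 26.59155 mcg/mL = 6.194723 mL/hr
Time remaining = 22.9909 mL ÷ 6.194723 mL/hr = 3.711369 hr

3.7 hours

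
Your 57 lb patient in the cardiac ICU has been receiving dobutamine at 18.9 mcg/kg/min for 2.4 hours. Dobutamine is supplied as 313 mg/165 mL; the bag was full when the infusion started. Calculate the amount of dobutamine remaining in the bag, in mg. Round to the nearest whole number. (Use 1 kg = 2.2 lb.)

242 mg

Weight = 57 lb ÷ 2.2 lb/kg = 25.90909 kg
Dose = 18.9 mcg/kg/min × 25.90909 kg = 489.6818 mcg/min
489.6818 mcg/min × 60 min/hr = 29380.91 mcg/hr
Concentration = 313 mg ÷ 165 mL = 1.89697 mg/mL = 1896.97 mcg/mL
Rate = 29380.91 mcg/hr ÷ 1896.97 mcg/mL = 15.48834 mL/hr
Volume infused = 15.48834 mL/hr × 2.4 hr = 37.17201 mL
Volume remaining = 165 − 37.17201 = 127.828 mL
Drug remaining = 127.828 mL × 1896.97 mcg/mL = 242485.8 mcg = 242.4858 mg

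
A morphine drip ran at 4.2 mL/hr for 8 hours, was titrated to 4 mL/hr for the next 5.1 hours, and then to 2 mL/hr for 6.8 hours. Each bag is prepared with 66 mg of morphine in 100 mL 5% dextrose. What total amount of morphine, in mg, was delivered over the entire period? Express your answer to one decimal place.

44.6 mg

Concentration = 66 mg ÷ 100 mL = 0.66 mg/mL
Stage 1: 4.2 mL/hr × 8 hr = 33.6 mL → 33.6 mL × 0.66 mg/mL = 22.176 mg
Stage 2: 4 mL/hr × 5.1 hr = 20.4 mL → 20.4 mL × 0.66 mg/mL = 13.464 mg
Stage 3: 2 mL/hr × 6.8 hr = 13.6 mL → 13.6 mL × 0.66 mg/mL = 8.976 mg
Total = 22.176 + 13.464 + 8.976 = 44.616 mg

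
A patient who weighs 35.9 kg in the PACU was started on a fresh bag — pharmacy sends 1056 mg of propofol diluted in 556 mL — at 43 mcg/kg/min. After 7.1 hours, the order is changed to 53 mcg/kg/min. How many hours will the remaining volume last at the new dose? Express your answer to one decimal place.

Initial rate:
Dose = 43 mcg/kg/min × 35.9 kg = 1543.7 mcg/min
1543.7 mcg/min × 60 min/hr = 92622 mcg/hr
Concentration = 1056 mg ÷ 556 mL = 1.899281 mg/mL = 1899.281 mcg/mL
Rate = 92622 mcg/hr ÷ 1899.281 mcg/mL = 48.76689 mL/hr
Volume infused so far = 48.76689 mL/hr × 7.1 hr = 346.2449 mL
Volume remaining = 556 − 346.2449 = 209.7551 mL
New rate:
Dose = 53 mcg/kg/min × 35.9 kg = 1902.7 mcg/min
1902.7 mcg/min × 60 min/hr = 114162 mcg/hr
Rate = 114162 mcg/hr ÷ 1899.281 mcg/mL = 60.10802 mL/hr
Time remaining = 209.7551 mL ÷ 60.10802 mL/hr = 3.489636 hr

3.5 hours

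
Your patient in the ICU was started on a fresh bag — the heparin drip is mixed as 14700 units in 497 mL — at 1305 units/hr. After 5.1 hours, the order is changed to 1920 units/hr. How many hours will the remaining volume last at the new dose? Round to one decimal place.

Initial rate:
Concentration = 14700 units ÷ 497 mL = 29.57746 units/mL
Rate = 1305 units/hr ÷ 29.57746 units/mL = 44.12143 mL/hr
Volume infused so far = 44.12143 mL/hr × 5.1 hr = 225.0193 mL
Volume remaining = 497 − 225.0193 = 271.9807 mL
New rate:
Rate = 1920 units/hr ÷ 29.57746 units/mL = 64.91429 mL/hr
Time remaining = 271.9807 mL ÷ 64.91429 mL/hr = 4.189844 hr

4.2 hours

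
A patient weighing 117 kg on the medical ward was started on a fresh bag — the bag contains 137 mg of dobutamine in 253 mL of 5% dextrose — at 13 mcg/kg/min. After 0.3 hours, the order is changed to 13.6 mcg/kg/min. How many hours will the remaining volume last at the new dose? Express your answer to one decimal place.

Initial rate:
Dose = 13 mcg/kg/min × 117 kg = 1521 mcg/min
1521 mcg/min × 60 min/hr = 91260 mcg/hr
Concentration = 137 mg ÷ 253 mL = 0.541502 mg/mL = 541.502 mcg/mL
Rate = 91260 mcg/hr ÷ 541.502 mcg/mL = 168.5312 mL/hr
Volume infused so far = 168.5312 mL/hr × 0.3 hr = 50.55937 mL
Volume remaining = 253 − 50.55937 = 202.4406 mL
New rate:
Dose = 13.6 mcg/kg/min × 117 kg = 1591.2 mcg/min
1591.2 mcg/min × 60 min/hr = 95472 mcg/hr
Rate = 95472 mcg/hr ÷ 541.502 mcg/mL = 176.3096 mL/hr
Time remaining = 202.4406 mL ÷ 176.3096 mL/hr = 1.148211 hr

1.1 hours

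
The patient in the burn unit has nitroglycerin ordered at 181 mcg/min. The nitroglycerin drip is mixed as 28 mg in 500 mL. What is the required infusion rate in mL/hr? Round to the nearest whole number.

181 mcg/min × 60 min/hr = 10860 mcg/hr
Concentration = 28 mg ÷ 500 mL = 0.056 mg/mL = 56 mcg/mL
Rate = 10860 mcg/hr ÷ 56 mcg/mL = 193.9286 mL/hr

194 mL/hr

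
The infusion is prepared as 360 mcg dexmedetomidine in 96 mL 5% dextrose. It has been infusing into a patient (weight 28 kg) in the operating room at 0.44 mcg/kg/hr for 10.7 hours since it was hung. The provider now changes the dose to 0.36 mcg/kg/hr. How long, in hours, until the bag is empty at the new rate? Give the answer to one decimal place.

22.6 hours

Initial rate:
Dose = 0.44 mcg/kg/hr × 28 kg = 12.32 mcg/hr
Concentration = 360 mcg ÷ 96 mL = 3.75 mcg/mL
Rate = 12.32 mcg/hr ÷ 3.75 mcg/mL = 3.285333 mL/hr
Volume infused so far = 3.285333 mL/hr × 10.7 hr = 35.15307 mL
Volume remaining = 96 − 35.15307 = 60.84693 mL
New rate:
Dose = 0.36 mcg/kg/hr × 28 kg = 10.08 mcg/hr
Rate = 10.08 mcg/hr ÷ 3.75 mcg/mL = 2.688 mL/hr
Time remaining = 60.84693 mL ÷ 2.688 mL/hr = 22.63651 hr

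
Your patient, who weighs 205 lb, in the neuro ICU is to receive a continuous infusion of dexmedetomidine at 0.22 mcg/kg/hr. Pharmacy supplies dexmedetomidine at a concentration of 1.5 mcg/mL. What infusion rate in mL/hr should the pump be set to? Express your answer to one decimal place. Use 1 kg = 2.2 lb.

13.7 mL/hr

Weight = 205 lb ÷ 2.2 lb/kg = 93.18182 kg
Dose = 0.22 mcg/kg/hr × 93.18182 kg = 20.5 mcg/hr
Rate = 20.5 mcg/hr ÷ 1.5 mcg/mL = 13.66667 mL/hr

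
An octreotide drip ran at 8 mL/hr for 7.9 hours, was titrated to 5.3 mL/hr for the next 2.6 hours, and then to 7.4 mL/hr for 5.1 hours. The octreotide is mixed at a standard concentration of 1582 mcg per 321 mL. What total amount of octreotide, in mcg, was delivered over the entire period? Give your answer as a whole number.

Concentration = 1582 mcg ÷ 321 mL = 4.928349 mcg/mL
Stage 1: 8 mL/hr × 7.9 hr = 63.2 mL → 63.2 mL × 4.928349 mcg/mL = 311.4717 mcg
Stage 2: 5.3 mL/hr × 2.6 hr = 13.78 mL → 13.78 mL × 4.928349 mcg/mL = 67.91265 mcg
Stage 3: 7.4 mL/hr × 5.1 hr = 37.74 mL → 37.74 mL × 4.928349 mcg/mL = 185.9959 mcg
Total = 311.4717 + 67.91265 + 185.9959 = 565.3802 mcg

565 mcg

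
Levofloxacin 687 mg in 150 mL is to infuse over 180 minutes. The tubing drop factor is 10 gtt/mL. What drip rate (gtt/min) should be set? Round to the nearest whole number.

150 mL ÷ (180 min) = 0.8333333 mL/min
0.8333333 mL/min × 10 gtt/mL = 8.333333 gtt/min

8 gtt/min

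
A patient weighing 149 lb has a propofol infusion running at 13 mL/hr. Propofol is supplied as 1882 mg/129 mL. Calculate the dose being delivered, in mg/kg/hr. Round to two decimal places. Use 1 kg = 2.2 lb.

Weight = 149 lb ÷ 2.2 lb/kg = 67.72727 kg
Concentration = 1882 mg ÷ 129 mL = 14.58915 mg/mL
Drug rate = 13 mL/hr × 14.58915 mg/mL = 189.6589 mg/hr
189.6589 mg/hr ÷ 67.72727 kg = 2.800333 mg/kg/hr

2.80 mg/kg/hr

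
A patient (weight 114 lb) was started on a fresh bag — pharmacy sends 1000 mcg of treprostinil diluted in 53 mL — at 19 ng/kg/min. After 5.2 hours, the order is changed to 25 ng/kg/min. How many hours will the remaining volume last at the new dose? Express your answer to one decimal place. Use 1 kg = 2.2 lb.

Initial rate:
Weight = 114 lb ÷ 2.2 lb/kg = 51.81818 kg
Dose = 19 ng/kg/min × 51.81818 kg = 984.5455 ng/min
984.5455 ng/min × 60 min/hr = 59072.73 ng/hr
Concentration = 1000 mcg ÷ 53 mL = 18.86792 mcg/mL = 18867.92 ng/mL
Rate = 59072.73 ng/hr ÷ 18867.92 ng/mL = 3.130855 mL/hr
Volume infused so far = 3.130855 mL/hr × 5.2 hr = 16.28044 mL
Volume remaining = 53 − 16.28044 = 36.71956 mL
New rate:
Dose = 25 ng/kg/min × 51.81818 kg = 1295.455 ng/min
1295.455 ng/min × 60 min/hr = 77727.27 ng/hr
Rate = 77727.27 ng/hr ÷ 18867.92 ng/mL = 4.119545 mL/hr
Time remaining = 36.71956 mL ÷ 4.119545 mL/hr = 8.913497 hr

8.9 hours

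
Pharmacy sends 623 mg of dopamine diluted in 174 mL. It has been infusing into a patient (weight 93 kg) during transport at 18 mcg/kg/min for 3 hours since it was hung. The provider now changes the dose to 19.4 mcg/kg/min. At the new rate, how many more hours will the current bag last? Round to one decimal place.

3.0 hours

Initial rate:
Dose = 18 mcg/kg/min × 93 kg = 1674 mcg/min
1674 mcg/min × 60 min/hr = 100440 mcg/hr
Concentration = 623 mg ÷ 174 mL = 3.58046 mg/mL = 3580.46 mcg/mL
Rate = 100440 mcg/hr ÷ 3580.46 mcg/mL = 28.05226 mL/hr
Volume infused so far = 28.05226 mL/hr × 3 hr = 84.15679 mL
Volume remaining = 174 − 84.15679 = 89.84321 mL
New rate:
Dose = 19.4 mcg/kg/min × 93 kg = 1804.2 mcg/min
1804.2 mcg/min × 60 min/hr = 108252 mcg/hr
Rate = 108252 mcg/hr ÷ 3580.46 mcg/mL = 30.23411 mL/hr
Time remaining = 89.84321 mL ÷ 30.23411 mL/hr = 2.971585 hr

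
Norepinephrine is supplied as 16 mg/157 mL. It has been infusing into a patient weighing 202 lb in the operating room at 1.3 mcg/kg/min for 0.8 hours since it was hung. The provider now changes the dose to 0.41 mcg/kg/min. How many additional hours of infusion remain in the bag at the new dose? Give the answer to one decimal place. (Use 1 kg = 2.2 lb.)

4.5 hours

Initial rate:
Weight = 202 lb ÷ 2.2 lb/kg = 91.81818 kg
Dose = 1.3 mcg/kg/min × 91.81818 kg = 119.3636 mcg/min
119.3636 mcg/min × 60 min/hr = 7161.818 mcg/hr
Concentration = 16 mg ÷ 157 mL = 0.1019108 mg/mL = 101.9108 mcg/mL
Rate = 7161.818 mcg/hr ÷ 101.9108 mcg/mL = 70.27534 mL/hr
Volume infused so far = 70.27534 mL/hr × 0.8 hr = 56.22027 mL
Volume remaining = 157 − 56.22027 = 100.7797 mL
New rate:
Dose = 0.41 mcg/kg/min × 91.81818 kg = 37.64545 mcg/min
37.64545 mcg/min × 60 min/hr = 2258.727 mcg/hr
Rate = 2258.727 mcg/hr ÷ 101.9108 mcg/mL = 22.16376 mL/hr
Time remaining = 100.7797 mL ÷ 22.16376 mL/hr = 4.54705 hr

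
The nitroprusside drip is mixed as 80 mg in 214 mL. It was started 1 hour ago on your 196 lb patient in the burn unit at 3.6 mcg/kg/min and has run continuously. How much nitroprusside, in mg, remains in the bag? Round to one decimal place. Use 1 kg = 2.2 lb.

Weight = 196 lb ÷ 2.2 lb/kg = 89.09091 kg
Dose = 3.6 mcg/kg/min × 89.09091 kg = 320.7273 mcg/min
320.7273 mcg/min × 60 min/hr = 19243.64 mcg/hr
Concentration = 80 mg ÷ 214 mL = 0.3738318 mg/mL = 373.8318 mcg/mL
Rate = 19243.64 mcg/hr ÷ 373.8318 mcg/mL = 51.47673 mL/hr
Volume infused = 51.47673 mL/hr × 1 hr = 51.47673 mL
Volume remaining = 214 − 51.47673 = 162.5233 mL
Drug remaining = 162.5233 mL × 373.8318 mcg/mL = 60756.36 mcg = 60.75636 mg

60.8 mg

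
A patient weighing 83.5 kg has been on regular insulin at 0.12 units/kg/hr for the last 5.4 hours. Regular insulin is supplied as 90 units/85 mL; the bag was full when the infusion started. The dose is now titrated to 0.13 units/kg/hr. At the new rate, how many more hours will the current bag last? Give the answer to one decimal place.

Initial rate:
Dose = 0.12 units/kg/hr × 83.5 kg = 10.02 units/hr
Concentration = 90 units ÷ 85 mL = 1.058824 units/mL
Rate = 10.02 units/hr ÷ 1.058824 units/mL = 9.463333 mL/hr
Volume infused so far = 9.463333 mL/hr × 5.4 hr = 51.102 mL
Volume remaining = 85 − 51.102 = 33.898 mL
New rate:
Dose = 0.13 units/kg/hr × 83.5 kg = 10.855 units/hr
Rate = 10.855 units/hr ÷ 1.058824 units/mL = 10.25194 mL/hr
Time remaining = 33.898 mL ÷ 10.25194 mL/hr = 3.306495 hr

3.3 hours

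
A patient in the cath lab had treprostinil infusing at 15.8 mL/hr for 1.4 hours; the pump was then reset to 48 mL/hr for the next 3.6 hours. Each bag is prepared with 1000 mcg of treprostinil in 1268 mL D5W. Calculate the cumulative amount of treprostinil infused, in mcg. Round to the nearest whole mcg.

154 mcg

Concentration = 1000 mcg ÷ 1268 mL = 0.7886435 mcg/mL
Stage 1: 15.8 mL/hr × 1.4 hr = 22.12 mL → 22.12 mL × 0.7886435 mcg/mL = 17.44479 mcg
Stage 2: 48 mL/hr × 3.6 hr = 172.8 mL → 172.8 mL × 0.7886435 mcg/mL = 136.2776 mcg
Total = 17.44479 + 136.2776 = 153.7224 mcg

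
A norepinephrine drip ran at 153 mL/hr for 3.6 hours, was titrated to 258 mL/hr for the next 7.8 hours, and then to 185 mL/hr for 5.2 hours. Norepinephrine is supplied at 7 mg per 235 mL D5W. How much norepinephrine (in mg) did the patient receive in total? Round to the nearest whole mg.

105 mg

Concentration = 7 mg ÷ 235 mL = 0.02978723 mg/mL
Stage 1: 153 mL/hr × 3.6 hr = 550.8 mL → 550.8 mL × 0.02978723 mg/mL = 16.40681 mg
Stage 2: 258 mL/hr × 7.8 hr = 2012.4 mL → 2012.4 mL × 0.02978723 mg/mL = 59.94383 mg
Stage 3: 185 mL/hr × 5.2 hr = 962 mL → 962 mL × 0.02978723 mg/mL = 28.65532 mg
Total = 16.40681 + 59.94383 + 28.65532 = 105.006 mg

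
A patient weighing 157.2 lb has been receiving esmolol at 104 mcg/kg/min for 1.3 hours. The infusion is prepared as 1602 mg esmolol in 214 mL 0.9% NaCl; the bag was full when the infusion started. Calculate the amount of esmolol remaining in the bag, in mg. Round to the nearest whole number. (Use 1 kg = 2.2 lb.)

1022 mg

Weight = 157.2 lb ÷ 2.2 lb/kg = 71.45455 kg
Dose = 104 mcg/kg/min × 71.45455 kg = 7431.273 mcg/min
7431.273 mcg/min × 60 min/hr = 445876.4 mcg/hr
Concentration = 1602 mg ÷ 214 mL = 7.485981 mg/mL = 7485.981 mcg/mL
Rate = 445876.4 mcg/hr ÷ 7485.981 mcg/mL = 59.56151 mL/hr
Volume infused = 59.56151 mL/hr × 1.3 hr = 77.42997 mL
Volume remaining = 214 − 77.42997 = 136.57 mL
Drug remaining = 136.57 mL × 7485.981 mcg/mL = 1022361 mcg = 1022.361 mg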